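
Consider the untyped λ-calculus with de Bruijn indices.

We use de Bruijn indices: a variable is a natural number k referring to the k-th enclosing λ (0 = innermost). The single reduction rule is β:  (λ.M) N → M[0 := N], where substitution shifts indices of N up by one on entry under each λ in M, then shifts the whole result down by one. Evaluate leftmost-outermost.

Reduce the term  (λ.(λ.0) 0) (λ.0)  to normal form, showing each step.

Answer: normal form = λ.0  (in 2 steps)

Derivation:
  start: (λ.(λ.0) 0) (λ.0)
  step 1: (λ.0) (λ.0)
  step 2: λ.0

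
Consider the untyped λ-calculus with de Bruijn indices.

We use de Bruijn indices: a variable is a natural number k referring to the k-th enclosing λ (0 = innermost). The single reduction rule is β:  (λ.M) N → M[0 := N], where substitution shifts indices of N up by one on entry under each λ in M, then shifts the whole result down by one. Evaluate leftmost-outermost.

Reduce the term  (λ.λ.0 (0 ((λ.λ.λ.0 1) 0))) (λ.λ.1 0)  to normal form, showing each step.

  start: (λ.λ.0 (0 ((λ.λ.λ.0 1) 0))) (λ.λ.1 0)
  [1] λ.0 (0 ((λ.λ.λ.0 1) 0))
  [2] λ.0 (0 (λ.λ.0 1))

Answer: normal form = λ.0 (0 (λ.λ.0 1))  (in 2 steps)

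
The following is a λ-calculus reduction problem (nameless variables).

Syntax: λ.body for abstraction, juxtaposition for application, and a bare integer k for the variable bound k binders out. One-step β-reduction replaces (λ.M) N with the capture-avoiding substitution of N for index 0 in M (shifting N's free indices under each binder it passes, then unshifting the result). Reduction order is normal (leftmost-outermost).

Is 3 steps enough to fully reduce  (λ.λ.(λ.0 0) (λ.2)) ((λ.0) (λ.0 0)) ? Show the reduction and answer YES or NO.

  start: (λ.λ.(λ.0 0) (λ.2)) ((λ.0) (λ.0 0))
  →1  λ.(λ.0 0) (λ.(λ.0) (λ.0 0))
  →2  λ.(λ.(λ.0) (λ.0 0)) (λ.(λ.0) (λ.0 0))
  →3  λ.(λ.0) (λ.0 0)

Answer: NO — after 3 steps the term is λ.(λ.0) (λ.0 0), not yet normal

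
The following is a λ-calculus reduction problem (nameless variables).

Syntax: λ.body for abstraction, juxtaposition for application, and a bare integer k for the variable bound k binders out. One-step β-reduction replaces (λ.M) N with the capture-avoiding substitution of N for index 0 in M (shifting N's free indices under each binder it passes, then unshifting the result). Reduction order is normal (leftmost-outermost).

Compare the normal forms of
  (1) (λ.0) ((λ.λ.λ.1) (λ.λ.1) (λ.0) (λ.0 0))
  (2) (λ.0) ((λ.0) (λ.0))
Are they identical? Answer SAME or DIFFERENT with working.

Term A:
  start: (λ.0) ((λ.λ.λ.1) (λ.λ.1) (λ.0) (λ.0 0))
  step 1: (λ.λ.λ.1) (λ.λ.1) (λ.0) (λ.0 0)
  step 2: (λ.λ.1) (λ.0) (λ.0 0)
  step 3: (λ.λ.0) (λ.0 0)
  step 4: λ.0

Term B:
  start: (λ.0) ((λ.0) (λ.0))
  step 1: (λ.0) (λ.0)
  step 2: λ.0

Answer: SAME — A ⇓ λ.0, B ⇓ λ.0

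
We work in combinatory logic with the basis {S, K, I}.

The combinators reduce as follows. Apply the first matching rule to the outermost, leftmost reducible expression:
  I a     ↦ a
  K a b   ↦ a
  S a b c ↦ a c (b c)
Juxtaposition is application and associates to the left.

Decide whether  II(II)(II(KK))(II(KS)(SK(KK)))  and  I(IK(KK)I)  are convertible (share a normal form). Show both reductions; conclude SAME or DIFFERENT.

Answer: DIFFERENT — A ⇓ K, B ⇓ KK

Derivation:
Term A:
  start: II(II)(II(KK))(II(KS)(SK(KK)))
  [1] I(II)(II(KK))(II(KS)(SK(KK)))
  [2] II(II(KK))(II(KS)(SK(KK)))
  [3] I(II(KK))(II(KS)(SK(KK)))
  [4] II(KK)(II(KS)(SK(KK)))
  [5] I(KK)(II(KS)(SK(KK)))
  [6] KK(II(KS)(SK(KK)))
  [7] K

Term B:
  start: I(IK(KK)I)
  [1] IK(KK)I
  [2] K(KK)I
  [3] KK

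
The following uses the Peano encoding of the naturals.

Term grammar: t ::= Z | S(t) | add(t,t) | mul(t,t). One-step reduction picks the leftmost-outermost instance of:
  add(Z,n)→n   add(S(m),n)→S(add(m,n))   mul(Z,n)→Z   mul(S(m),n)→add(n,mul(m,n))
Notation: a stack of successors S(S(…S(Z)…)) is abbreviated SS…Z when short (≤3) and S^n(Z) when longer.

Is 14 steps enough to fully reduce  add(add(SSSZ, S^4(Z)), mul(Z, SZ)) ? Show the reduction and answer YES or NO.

  start: add(add(SSSZ, S^4(Z)), mul(Z, SZ))
  [1] add(S(add(SSZ, S^4(Z))), mul(Z, SZ))
  [2] S(add(add(SSZ, S^4(Z)), mul(Z, SZ)))
  [3] S(add(S(add(SZ, S^4(Z))), mul(Z, SZ)))
  [4] S(S(add(add(SZ, S^4(Z)), mul(Z, SZ))))
  [5] S(S(add(S(add(Z, S^4(Z))), mul(Z, SZ))))
  [6] S(S(S(add(add(Z, S^4(Z)), mul(Z, SZ)))))
  [7] S(S(S(add(S^4(Z), mul(Z, SZ)))))
  [8] S(S(S(S(add(SSSZ, mul(Z, SZ))))))
  [9] S(S(S(S(S(add(SSZ, mul(Z, SZ)))))))
  [10] S(S(S(S(S(S(add(SZ, mul(Z, SZ))))))))
  [11] S(S(S(S(S(S(S(add(Z, mul(Z, SZ)))))))))
  [12] S(S(S(S(S(S(S(mul(Z, SZ))))))))
  [13] S^7(Z)

Answer: YES — reaches normal form S^7(Z) in 13 ≤ 14 steps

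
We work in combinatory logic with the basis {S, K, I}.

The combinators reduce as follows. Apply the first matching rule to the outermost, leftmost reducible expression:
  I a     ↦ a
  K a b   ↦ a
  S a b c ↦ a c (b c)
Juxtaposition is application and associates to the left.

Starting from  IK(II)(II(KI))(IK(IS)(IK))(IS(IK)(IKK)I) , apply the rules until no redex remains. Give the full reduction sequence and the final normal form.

Answer: normal form = SI  (in 11 steps)

Derivation:
  start: IK(II)(II(KI))(IK(IS)(IK))(IS(IK)(IKK)I)
  [1] K(II)(II(KI))(IK(IS)(IK))(IS(IK)(IKK)I)
  [2] II(IK(IS)(IK))(IS(IK)(IKK)I)
  [3] I(IK(IS)(IK))(IS(IK)(IKK)I)
  [4] IK(IS)(IK)(IS(IK)(IKK)I)
  [5] K(IS)(IK)(IS(IK)(IKK)I)
  [6] IS(IS(IK)(IKK)I)
  [7] S(IS(IK)(IKK)I)
  [8] S(S(IK)(IKK)I)
  [9] S(IKI(IKKI))
  [10] S(KI(IKKI))
  [11] SI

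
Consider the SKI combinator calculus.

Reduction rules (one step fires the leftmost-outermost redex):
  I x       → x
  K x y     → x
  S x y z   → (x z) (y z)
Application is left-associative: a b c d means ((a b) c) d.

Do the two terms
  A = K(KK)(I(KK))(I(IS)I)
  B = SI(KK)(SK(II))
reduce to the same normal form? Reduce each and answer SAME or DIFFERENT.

Term A:
  start: K(KK)(I(KK))(I(IS)I)
  [1] KK(I(IS)I)
  [2] K

Term B:
  start: SI(KK)(SK(II))
  [1] I(SK(II))(KK(SK(II)))
  [2] SK(II)(KK(SK(II)))
  [3] K(KK(SK(II)))(II(KK(SK(II))))
  [4] KK(SK(II))
  [5] K

Answer: SAME — A ⇓ K, B ⇓ K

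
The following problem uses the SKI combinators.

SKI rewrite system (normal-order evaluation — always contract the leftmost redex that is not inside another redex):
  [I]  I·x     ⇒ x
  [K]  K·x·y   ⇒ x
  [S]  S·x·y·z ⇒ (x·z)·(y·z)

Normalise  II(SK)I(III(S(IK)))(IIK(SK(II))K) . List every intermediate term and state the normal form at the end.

Answer: normal form = SK(SKI)  (in 12 steps)

Derivation:
  start: II(SK)I(III(S(IK)))(IIK(SK(II))K)
  step 1: I(SK)I(III(S(IK)))(IIK(SK(II))K)
  step 2: SKI(III(S(IK)))(IIK(SK(II))K)
  step 3: K(III(S(IK)))(I(III(S(IK))))(IIK(SK(II))K)
  step 4: III(S(IK))(IIK(SK(II))K)
  step 5: II(S(IK))(IIK(SK(II))K)
  step 6: I(S(IK))(IIK(SK(II))K)
  step 7: S(IK)(IIK(SK(II))K)
  step 8: SK(IIK(SK(II))K)
  step 9: SK(IK(SK(II))K)
  step 10: SK(K(SK(II))K)
  step 11: SK(SK(II))
  step 12: SK(SKI)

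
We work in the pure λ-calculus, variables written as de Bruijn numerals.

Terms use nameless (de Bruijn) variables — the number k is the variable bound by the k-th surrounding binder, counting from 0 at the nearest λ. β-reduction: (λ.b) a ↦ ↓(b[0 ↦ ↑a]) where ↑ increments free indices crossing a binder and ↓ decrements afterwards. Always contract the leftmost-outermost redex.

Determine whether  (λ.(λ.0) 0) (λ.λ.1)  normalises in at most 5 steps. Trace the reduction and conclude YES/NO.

Answer: YES — reaches normal form λ.λ.1 in 2 ≤ 5 steps

Reduction:
  start: (λ.(λ.0) 0) (λ.λ.1)
  [1] (λ.0) (λ.λ.1)
  [2] λ.λ.1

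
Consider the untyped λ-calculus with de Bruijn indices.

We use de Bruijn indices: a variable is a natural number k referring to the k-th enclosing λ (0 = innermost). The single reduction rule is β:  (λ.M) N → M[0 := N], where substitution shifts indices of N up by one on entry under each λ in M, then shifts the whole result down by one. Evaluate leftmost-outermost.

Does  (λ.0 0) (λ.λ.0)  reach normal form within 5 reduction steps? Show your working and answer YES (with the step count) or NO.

  start: (λ.0 0) (λ.λ.0)
  [1] (λ.λ.0) (λ.λ.0)
  [2] λ.0

Answer: YES — reaches normal form λ.0 in 2 ≤ 5 steps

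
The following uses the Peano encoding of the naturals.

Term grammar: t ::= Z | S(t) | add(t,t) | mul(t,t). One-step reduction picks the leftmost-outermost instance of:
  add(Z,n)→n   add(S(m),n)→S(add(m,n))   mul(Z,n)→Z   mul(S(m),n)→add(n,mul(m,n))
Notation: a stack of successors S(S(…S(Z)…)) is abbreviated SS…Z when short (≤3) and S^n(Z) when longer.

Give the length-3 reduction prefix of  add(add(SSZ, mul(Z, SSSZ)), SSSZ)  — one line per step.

  start: add(add(SSZ, mul(Z, SSSZ)), SSSZ)
  →1  add(S(add(SZ, mul(Z, SSSZ))), SSSZ)
  →2  S(add(add(SZ, mul(Z, SSSZ)), SSSZ))
  →3  S(add(S(add(Z, mul(Z, SSSZ))), SSSZ))

Answer: after 3 steps: S(add(S(add(Z, mul(Z, SSSZ))), SSSZ))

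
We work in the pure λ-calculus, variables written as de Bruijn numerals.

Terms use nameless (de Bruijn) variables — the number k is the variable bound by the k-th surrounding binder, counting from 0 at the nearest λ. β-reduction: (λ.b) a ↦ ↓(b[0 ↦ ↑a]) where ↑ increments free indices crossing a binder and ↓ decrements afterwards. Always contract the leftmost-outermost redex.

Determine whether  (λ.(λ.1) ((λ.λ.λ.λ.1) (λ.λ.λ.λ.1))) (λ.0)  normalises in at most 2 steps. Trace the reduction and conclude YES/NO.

Answer: YES — reaches normal form λ.0 in 2 ≤ 2 steps

Derivation:
  start: (λ.(λ.1) ((λ.λ.λ.λ.1) (λ.λ.λ.λ.1))) (λ.0)
  step 1: (λ.λ.0) ((λ.λ.λ.λ.1) (λ.λ.λ.λ.1))
  step 2: λ.0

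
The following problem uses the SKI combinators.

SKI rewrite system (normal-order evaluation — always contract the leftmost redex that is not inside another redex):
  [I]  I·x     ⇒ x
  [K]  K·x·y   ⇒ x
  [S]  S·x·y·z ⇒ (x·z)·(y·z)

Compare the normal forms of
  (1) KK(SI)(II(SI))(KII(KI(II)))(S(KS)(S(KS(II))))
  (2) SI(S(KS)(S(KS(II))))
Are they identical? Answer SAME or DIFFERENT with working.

Answer: SAME — A ⇓ SI(S(KS)(SS)), B ⇓ SI(S(KS)(SS))

Working:
Term A:
  start: KK(SI)(II(SI))(KII(KI(II)))(S(KS)(S(KS(II))))
  [1] K(II(SI))(KII(KI(II)))(S(KS)(S(KS(II))))
  [2] II(SI)(S(KS)(S(KS(II))))
  [3] I(SI)(S(KS)(S(KS(II))))
  [4] SI(S(KS)(S(KS(II))))
  [5] SI(S(KS)(SS))

Term B:
  start: SI(S(KS)(S(KS(II))))
  [1] SI(S(KS)(SS))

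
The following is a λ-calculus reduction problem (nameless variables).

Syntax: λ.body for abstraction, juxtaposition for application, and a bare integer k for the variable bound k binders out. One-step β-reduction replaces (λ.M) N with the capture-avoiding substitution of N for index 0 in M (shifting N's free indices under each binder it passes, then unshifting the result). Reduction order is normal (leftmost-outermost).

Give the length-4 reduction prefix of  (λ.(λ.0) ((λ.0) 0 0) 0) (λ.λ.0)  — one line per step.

Answer: after 4 steps: (λ.0) (λ.λ.0)

Working:
  start: (λ.(λ.0) ((λ.0) 0 0) 0) (λ.λ.0)
  [1] (λ.0) ((λ.0) (λ.λ.0) (λ.λ.0)) (λ.λ.0)
  [2] (λ.0) (λ.λ.0) (λ.λ.0) (λ.λ.0)
  [3] (λ.λ.0) (λ.λ.0) (λ.λ.0)
  [4] (λ.0) (λ.λ.0)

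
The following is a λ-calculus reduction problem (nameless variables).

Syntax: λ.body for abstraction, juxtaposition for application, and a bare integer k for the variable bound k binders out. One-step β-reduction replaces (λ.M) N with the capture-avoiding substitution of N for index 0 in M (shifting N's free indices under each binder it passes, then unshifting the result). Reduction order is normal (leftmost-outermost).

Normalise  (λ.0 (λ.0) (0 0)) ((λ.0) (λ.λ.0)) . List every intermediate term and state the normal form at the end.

  start: (λ.0 (λ.0) (0 0)) ((λ.0) (λ.λ.0))
  →1  (λ.0) (λ.λ.0) (λ.0) ((λ.0) (λ.λ.0) ((λ.0) (λ.λ.0)))
  →2  (λ.λ.0) (λ.0) ((λ.0) (λ.λ.0) ((λ.0) (λ.λ.0)))
  →3  (λ.0) ((λ.0) (λ.λ.0) ((λ.0) (λ.λ.0)))
  →4  (λ.0) (λ.λ.0) ((λ.0) (λ.λ.0))
  →5  (λ.λ.0) ((λ.0) (λ.λ.0))
  →6  λ.0

Answer: normal form = λ.0  (in 6 steps)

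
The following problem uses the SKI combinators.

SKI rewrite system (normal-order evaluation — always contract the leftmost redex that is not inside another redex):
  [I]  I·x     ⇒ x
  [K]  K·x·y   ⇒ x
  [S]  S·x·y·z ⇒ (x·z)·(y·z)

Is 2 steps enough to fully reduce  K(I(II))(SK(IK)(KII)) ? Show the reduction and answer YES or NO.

Answer: NO — after 2 steps the term is II, not yet normal

Derivation:
  start: K(I(II))(SK(IK)(KII))
  step 1: I(II)
  step 2: II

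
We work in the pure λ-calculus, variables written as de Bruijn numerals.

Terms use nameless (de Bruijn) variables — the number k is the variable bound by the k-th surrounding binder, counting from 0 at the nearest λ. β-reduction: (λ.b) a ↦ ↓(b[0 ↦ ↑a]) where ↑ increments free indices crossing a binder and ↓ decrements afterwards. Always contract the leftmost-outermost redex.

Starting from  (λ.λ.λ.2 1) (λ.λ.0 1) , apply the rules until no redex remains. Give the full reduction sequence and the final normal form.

Answer: normal form = λ.λ.λ.0 2  (in 2 steps)

Working:
  start: (λ.λ.λ.2 1) (λ.λ.0 1)
  [1] λ.λ.(λ.λ.0 1) 1
  [2] λ.λ.λ.0 2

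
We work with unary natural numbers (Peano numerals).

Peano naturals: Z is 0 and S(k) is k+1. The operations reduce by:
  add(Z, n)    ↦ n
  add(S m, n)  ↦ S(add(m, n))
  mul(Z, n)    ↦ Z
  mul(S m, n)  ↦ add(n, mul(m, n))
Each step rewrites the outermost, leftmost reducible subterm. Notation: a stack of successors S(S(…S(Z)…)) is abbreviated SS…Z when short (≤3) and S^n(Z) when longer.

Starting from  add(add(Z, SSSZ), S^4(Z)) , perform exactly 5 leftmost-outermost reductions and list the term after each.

  start: add(add(Z, SSSZ), S^4(Z))
  step 1: add(SSSZ, S^4(Z))
  step 2: S(add(SSZ, S^4(Z)))
  step 3: S(S(add(SZ, S^4(Z))))
  step 4: S(S(S(add(Z, S^4(Z)))))
  step 5: S^7(Z)

Answer: after 5 steps: S^7(Z)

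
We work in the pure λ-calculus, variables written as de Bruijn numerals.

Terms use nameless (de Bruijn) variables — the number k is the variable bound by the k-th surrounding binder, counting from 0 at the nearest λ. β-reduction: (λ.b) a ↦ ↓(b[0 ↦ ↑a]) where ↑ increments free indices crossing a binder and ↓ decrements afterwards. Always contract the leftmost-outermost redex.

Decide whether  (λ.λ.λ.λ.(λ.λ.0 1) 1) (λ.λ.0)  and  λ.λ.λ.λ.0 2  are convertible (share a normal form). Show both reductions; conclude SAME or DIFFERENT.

Answer: SAME — A ⇓ λ.λ.λ.λ.0 2, B ⇓ λ.λ.λ.λ.0 2

Reduction:
Term A:
  start: (λ.λ.λ.λ.(λ.λ.0 1) 1) (λ.λ.0)
  →1  λ.λ.λ.(λ.λ.0 1) 1
  →2  λ.λ.λ.λ.0 2

Term B:
  start: λ.λ.λ.λ.0 2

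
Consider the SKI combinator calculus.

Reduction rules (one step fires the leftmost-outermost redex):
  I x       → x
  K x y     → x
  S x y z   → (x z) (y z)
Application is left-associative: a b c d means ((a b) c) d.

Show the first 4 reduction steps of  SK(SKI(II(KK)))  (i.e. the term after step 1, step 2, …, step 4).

Answer: after 4 steps: SK(KK)

Working:
  start: SK(SKI(II(KK)))
  step 1: SK(K(II(KK))(I(II(KK))))
  step 2: SK(II(KK))
  step 3: SK(I(KK))
  step 4: SK(KK)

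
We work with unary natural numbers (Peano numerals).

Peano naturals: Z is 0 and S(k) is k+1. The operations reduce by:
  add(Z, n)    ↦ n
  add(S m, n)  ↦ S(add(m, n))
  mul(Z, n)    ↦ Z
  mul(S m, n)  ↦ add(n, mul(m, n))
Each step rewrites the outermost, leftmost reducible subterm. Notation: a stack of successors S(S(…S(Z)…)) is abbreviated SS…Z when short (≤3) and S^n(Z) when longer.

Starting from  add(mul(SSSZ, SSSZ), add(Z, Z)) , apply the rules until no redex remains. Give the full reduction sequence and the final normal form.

  start: add(mul(SSSZ, SSSZ), add(Z, Z))
  →1  add(add(SSSZ, mul(SSZ, SSSZ)), add(Z, Z))
  →2  add(S(add(SSZ, mul(SSZ, SSSZ))), add(Z, Z))
  →3  S(add(add(SSZ, mul(SSZ, SSSZ)), add(Z, Z)))
  →4  S(add(S(add(SZ, mul(SSZ, SSSZ))), add(Z, Z)))
  →5  S(S(add(add(SZ, mul(SSZ, SSSZ)), add(Z, Z))))
  →6  S(S(add(S(add(Z, mul(SSZ, SSSZ))), add(Z, Z))))
  →7  S(S(S(add(add(Z, mul(SSZ, SSSZ)), add(Z, Z)))))
  →8  S(S(S(add(mul(SSZ, SSSZ), add(Z, Z)))))
  →9  S(S(S(add(add(SSSZ, mul(SZ, SSSZ)), add(Z, Z)))))
  →10  S(S(S(add(S(add(SSZ, mul(SZ, SSSZ))), add(Z, Z)))))
  →11  S(S(S(S(add(add(SSZ, mul(SZ, SSSZ)), add(Z, Z))))))
  →12  S(S(S(S(add(S(add(SZ, mul(SZ, SSSZ))), add(Z, Z))))))
  →13  S(S(S(S(S(add(add(SZ, mul(SZ, SSSZ)), add(Z, Z)))))))
  →14  S(S(S(S(S(add(S(add(Z, mul(SZ, SSSZ))), add(Z, Z)))))))
  →15  S(S(S(S(S(S(add(add(Z, mul(SZ, SSSZ)), add(Z, Z))))))))
  →16  S(S(S(S(S(S(add(mul(SZ, SSSZ), add(Z, Z))))))))
  →17  S(S(S(S(S(S(add(add(SSSZ, mul(Z, SSSZ)), add(Z, Z))))))))
  →18  S(S(S(S(S(S(add(S(add(SSZ, mul(Z, SSSZ))), add(Z, Z))))))))
  →19  S(S(S(S(S(S(S(add(add(SSZ, mul(Z, SSSZ)), add(Z, Z)))))))))
  →20  S(S(S(S(S(S(S(add(S(add(SZ, mul(Z, SSSZ))), add(Z, Z)))))))))
  →21  S(S(S(S(S(S(S(S(add(add(SZ, mul(Z, SSSZ)), add(Z, Z))))))))))
  →22  S(S(S(S(S(S(S(S(add(S(add(Z, mul(Z, SSSZ))), add(Z, Z))))))))))
  →23  S(S(S(S(S(S(S(S(S(add(add(Z, mul(Z, SSSZ)), add(Z, Z)))))))))))
  →24  S(S(S(S(S(S(S(S(S(add(mul(Z, SSSZ), add(Z, Z)))))))))))
  →25  S(S(S(S(S(S(S(S(S(add(Z, add(Z, Z)))))))))))
  →26  S(S(S(S(S(S(S(S(S(add(Z, Z))))))))))
  →27  S^9(Z)

Answer: normal form = S^9(Z)  (in 27 steps)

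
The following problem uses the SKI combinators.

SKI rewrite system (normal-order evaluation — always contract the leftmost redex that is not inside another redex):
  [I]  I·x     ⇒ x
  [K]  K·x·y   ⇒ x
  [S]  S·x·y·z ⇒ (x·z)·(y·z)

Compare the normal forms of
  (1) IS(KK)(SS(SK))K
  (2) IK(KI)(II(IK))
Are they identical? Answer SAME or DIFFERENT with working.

Answer: DIFFERENT — A ⇓ K(SK(SKK)), B ⇓ KI

Working:
Term A:
  start: IS(KK)(SS(SK))K
  step 1: S(KK)(SS(SK))K
  step 2: KKK(SS(SK)K)
  step 3: K(SS(SK)K)
  step 4: K(SK(SKK))

Term B:
  start: IK(KI)(II(IK))
  step 1: K(KI)(II(IK))
  step 2: KI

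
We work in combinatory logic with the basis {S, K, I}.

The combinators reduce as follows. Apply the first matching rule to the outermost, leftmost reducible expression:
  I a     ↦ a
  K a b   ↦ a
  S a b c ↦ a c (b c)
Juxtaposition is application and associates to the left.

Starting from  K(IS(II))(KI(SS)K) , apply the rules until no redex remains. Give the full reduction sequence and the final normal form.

Answer: normal form = SI  (in 3 steps)

Reduction:
  start: K(IS(II))(KI(SS)K)
  step 1: IS(II)
  step 2: S(II)
  step 3: SI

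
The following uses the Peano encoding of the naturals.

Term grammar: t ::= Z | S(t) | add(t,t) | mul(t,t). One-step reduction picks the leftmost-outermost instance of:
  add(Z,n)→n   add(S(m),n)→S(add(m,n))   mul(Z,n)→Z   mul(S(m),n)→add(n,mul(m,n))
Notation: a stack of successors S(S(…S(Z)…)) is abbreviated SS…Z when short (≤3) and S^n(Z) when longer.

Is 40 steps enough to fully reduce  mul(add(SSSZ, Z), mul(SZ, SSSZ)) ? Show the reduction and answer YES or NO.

Answer: YES — reaches normal form S^9(Z) in 38 ≤ 40 steps

Working:
  start: mul(add(SSSZ, Z), mul(SZ, SSSZ))
  [1] mul(S(add(SSZ, Z)), mul(SZ, SSSZ))
  [2] add(mul(SZ, SSSZ), mul(add(SSZ, Z), mul(SZ, SSSZ)))
  [3] add(add(SSSZ, mul(Z, SSSZ)), mul(add(SSZ, Z), mul(SZ, SSSZ)))
  [4] add(S(add(SSZ, mul(Z, SSSZ))), mul(add(SSZ, Z), mul(SZ, SSSZ)))
  [5] S(add(add(SSZ, mul(Z, SSSZ)), mul(add(SSZ, Z), mul(SZ, SSSZ))))
  [6] S(add(S(add(SZ, mul(Z, SSSZ))), mul(add(SSZ, Z), mul(SZ, SSSZ))))
  [7] S(S(add(add(SZ, mul(Z, SSSZ)), mul(add(SSZ, Z), mul(SZ, SSSZ)))))
  [8] S(S(add(S(add(Z, mul(Z, SSSZ))), mul(add(SSZ, Z), mul(SZ, SSSZ)))))
  [9] S(S(S(add(add(Z, mul(Z, SSSZ)), mul(add(SSZ, Z), mul(SZ, SSSZ))))))
  [10] S(S(S(add(mul(Z, SSSZ), mul(add(SSZ, Z), mul(SZ, SSSZ))))))
  [11] S(S(S(add(Z, mul(add(SSZ, Z), mul(SZ, SSSZ))))))
  [12] S(S(S(mul(add(SSZ, Z), mul(SZ, SSSZ)))))
  [13] S(S(S(mul(S(add(SZ, Z)), mul(SZ, SSSZ)))))
  [14] S(S(S(add(mul(SZ, SSSZ), mul(add(SZ, Z), mul(SZ, SSSZ))))))
  [15] S(S(S(add(add(SSSZ, mul(Z, SSSZ)), mul(add(SZ, Z), mul(SZ, SSSZ))))))
  [16] S(S(S(add(S(add(SSZ, mul(Z, SSSZ))), mul(add(SZ, Z), mul(SZ, SSSZ))))))
  [17] S(S(S(S(add(add(SSZ, mul(Z, SSSZ)), mul(add(SZ, Z), mul(SZ, SSSZ)))))))
  [18] S(S(S(S(add(S(add(SZ, mul(Z, SSSZ))), mul(add(SZ, Z), mul(SZ, SSSZ)))))))
  [19] S(S(S(S(S(add(add(SZ, mul(Z, SSSZ)), mul(add(SZ, Z), mul(SZ, SSSZ))))))))
  [20] S(S(S(S(S(add(S(add(Z, mul(Z, SSSZ))), mul(add(SZ, Z), mul(SZ, SSSZ))))))))
  [21] S(S(S(S(S(S(add(add(Z, mul(Z, SSSZ)), mul(add(SZ, Z), mul(SZ, SSSZ)))))))))
  [22] S(S(S(S(S(S(add(mul(Z, SSSZ), mul(add(SZ, Z), mul(SZ, SSSZ)))))))))
  [23] S(S(S(S(S(S(add(Z, mul(add(SZ, Z), mul(SZ, SSSZ)))))))))
  [24] S(S(S(S(S(S(mul(add(SZ, Z), mul(SZ, SSSZ))))))))
  [25] S(S(S(S(S(S(mul(S(add(Z, Z)), mul(SZ, SSSZ))))))))
  [26] S(S(S(S(S(S(add(mul(SZ, SSSZ), mul(add(Z, Z), mul(SZ, SSSZ)))))))))
  [27] S(S(S(S(S(S(add(add(SSSZ, mul(Z, SSSZ)), mul(add(Z, Z), mul(SZ, SSSZ)))))))))
  [28] S(S(S(S(S(S(add(S(add(SSZ, mul(Z, SSSZ))), mul(add(Z, Z), mul(SZ, SSSZ)))))))))
  [29] S(S(S(S(S(S(S(add(add(SSZ, mul(Z, SSSZ)), mul(add(Z, Z), mul(SZ, SSSZ))))))))))
  [30] S(S(S(S(S(S(S(add(S(add(SZ, mul(Z, SSSZ))), mul(add(Z, Z), mul(SZ, SSSZ))))))))))
  [31] S(S(S(S(S(S(S(S(add(add(SZ, mul(Z, SSSZ)), mul(add(Z, Z), mul(SZ, SSSZ)))))))))))
  [32] S(S(S(S(S(S(S(S(add(S(add(Z, mul(Z, SSSZ))), mul(add(Z, Z), mul(SZ, SSSZ)))))))))))
  [33] S(S(S(S(S(S(S(S(S(add(add(Z, mul(Z, SSSZ)), mul(add(Z, Z), mul(SZ, SSSZ))))))))))))
  [34] S(S(S(S(S(S(S(S(S(add(mul(Z, SSSZ), mul(add(Z, Z), mul(SZ, SSSZ))))))))))))
  [35] S(S(S(S(S(S(S(S(S(add(Z, mul(add(Z, Z), mul(SZ, SSSZ))))))))))))
  [36] S(S(S(S(S(S(S(S(S(mul(add(Z, Z), mul(SZ, SSSZ)))))))))))
  [37] S(S(S(S(S(S(S(S(S(mul(Z, mul(SZ, SSSZ)))))))))))
  [38] S^9(Z)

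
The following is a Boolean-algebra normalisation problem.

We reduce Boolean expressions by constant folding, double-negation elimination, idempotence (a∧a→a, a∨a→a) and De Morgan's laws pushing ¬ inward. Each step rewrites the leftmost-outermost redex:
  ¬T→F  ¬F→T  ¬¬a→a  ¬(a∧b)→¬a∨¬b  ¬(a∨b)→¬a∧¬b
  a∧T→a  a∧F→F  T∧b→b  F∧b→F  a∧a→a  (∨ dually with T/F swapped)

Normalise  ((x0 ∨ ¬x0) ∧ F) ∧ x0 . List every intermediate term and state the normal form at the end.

Answer: normal form = F  (in 2 steps)

Working:
  start: ((x0 ∨ ¬x0) ∧ F) ∧ x0
  [1] F ∧ x0
  [2] F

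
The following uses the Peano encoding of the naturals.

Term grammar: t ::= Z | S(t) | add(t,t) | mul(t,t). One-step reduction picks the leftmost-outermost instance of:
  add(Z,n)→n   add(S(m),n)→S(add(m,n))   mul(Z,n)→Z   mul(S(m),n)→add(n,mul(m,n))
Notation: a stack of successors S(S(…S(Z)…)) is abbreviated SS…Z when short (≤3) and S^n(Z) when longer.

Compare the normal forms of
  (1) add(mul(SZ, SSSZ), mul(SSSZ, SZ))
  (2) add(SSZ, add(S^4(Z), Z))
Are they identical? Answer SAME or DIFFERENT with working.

Answer: SAME — A ⇓ S^6(Z), B ⇓ S^6(Z)

Derivation:
Term A:
  start: add(mul(SZ, SSSZ), mul(SSSZ, SZ))
  step 1: add(add(SSSZ, mul(Z, SSSZ)), mul(SSSZ, SZ))
  step 2: add(S(add(SSZ, mul(Z, SSSZ))), mul(SSSZ, SZ))
  step 3: S(add(add(SSZ, mul(Z, SSSZ)), mul(SSSZ, SZ)))
  step 4: S(add(S(add(SZ, mul(Z, SSSZ))), mul(SSSZ, SZ)))
  step 5: S(S(add(add(SZ, mul(Z, SSSZ)), mul(SSSZ, SZ))))
  step 6: S(S(add(S(add(Z, mul(Z, SSSZ))), mul(SSSZ, SZ))))
  step 7: S(S(S(add(add(Z, mul(Z, SSSZ)), mul(SSSZ, SZ)))))
  step 8: S(S(S(add(mul(Z, SSSZ), mul(SSSZ, SZ)))))
  step 9: S(S(S(add(Z, mul(SSSZ, SZ)))))
  step 10: S(S(S(mul(SSSZ, SZ))))
  step 11: S(S(S(add(SZ, mul(SSZ, SZ)))))
  step 12: S(S(S(S(add(Z, mul(SSZ, SZ))))))
  step 13: S(S(S(S(mul(SSZ, SZ)))))
  step 14: S(S(S(S(add(SZ, mul(SZ, SZ))))))
  step 15: S(S(S(S(S(add(Z, mul(SZ, SZ)))))))
  step 16: S(S(S(S(S(mul(SZ, SZ))))))
  step 17: S(S(S(S(S(add(SZ, mul(Z, SZ)))))))
  step 18: S(S(S(S(S(S(add(Z, mul(Z, SZ))))))))
  step 19: S(S(S(S(S(S(mul(Z, SZ)))))))
  step 20: S^6(Z)

Term B:
  start: add(SSZ, add(S^4(Z), Z))
  step 1: S(add(SZ, add(S^4(Z), Z)))
  step 2: S(S(add(Z, add(S^4(Z), Z))))
  step 3: S(S(add(S^4(Z), Z)))
  step 4: S(S(S(add(SSSZ, Z))))
  step 5: S(S(S(S(add(SSZ, Z)))))
  step 6: S(S(S(S(S(add(SZ, Z))))))
  step 7: S(S(S(S(S(S(add(Z, Z)))))))
  step 8: S^6(Z)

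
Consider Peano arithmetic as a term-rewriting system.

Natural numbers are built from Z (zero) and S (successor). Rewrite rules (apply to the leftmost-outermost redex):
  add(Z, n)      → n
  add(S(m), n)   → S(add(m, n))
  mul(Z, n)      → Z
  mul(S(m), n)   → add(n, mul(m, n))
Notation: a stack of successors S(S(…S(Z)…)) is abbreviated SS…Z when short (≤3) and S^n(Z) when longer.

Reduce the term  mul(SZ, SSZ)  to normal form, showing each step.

Answer: normal form = SSZ  (in 5 steps)

Reduction:
  start: mul(SZ, SSZ)
  step 1: add(SSZ, mul(Z, SSZ))
  step 2: S(add(SZ, mul(Z, SSZ)))
  step 3: S(S(add(Z, mul(Z, SSZ))))
  step 4: S(S(mul(Z, SSZ)))
  step 5: SSZ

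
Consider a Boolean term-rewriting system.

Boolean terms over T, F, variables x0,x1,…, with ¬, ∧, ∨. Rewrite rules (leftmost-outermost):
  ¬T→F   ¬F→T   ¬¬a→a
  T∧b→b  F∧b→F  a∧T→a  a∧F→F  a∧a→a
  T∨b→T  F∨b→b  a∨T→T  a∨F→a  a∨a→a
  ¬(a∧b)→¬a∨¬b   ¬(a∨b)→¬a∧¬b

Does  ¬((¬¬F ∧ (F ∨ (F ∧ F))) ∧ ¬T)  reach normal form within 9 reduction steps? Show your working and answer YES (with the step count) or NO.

Answer: YES — reaches normal form T in 6 ≤ 9 steps

Working:
  start: ¬((¬¬F ∧ (F ∨ (F ∧ F))) ∧ ¬T)
  →1  ¬(¬¬F ∧ (F ∨ (F ∧ F))) ∨ ¬¬T
  →2  (¬¬¬F ∨ ¬(F ∨ (F ∧ F))) ∨ ¬¬T
  →3  (¬F ∨ ¬(F ∨ (F ∧ F))) ∨ ¬¬T
  →4  (T ∨ ¬(F ∨ (F ∧ F))) ∨ ¬¬T
  →5  T ∨ ¬¬T
  →6  T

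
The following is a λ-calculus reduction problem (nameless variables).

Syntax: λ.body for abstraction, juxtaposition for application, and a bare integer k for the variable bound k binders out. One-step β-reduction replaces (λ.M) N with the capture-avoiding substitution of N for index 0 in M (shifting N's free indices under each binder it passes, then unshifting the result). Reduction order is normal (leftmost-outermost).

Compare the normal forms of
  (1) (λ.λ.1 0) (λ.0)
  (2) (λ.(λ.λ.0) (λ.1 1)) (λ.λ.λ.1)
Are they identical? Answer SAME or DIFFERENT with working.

Term A:
  start: (λ.λ.1 0) (λ.0)
  [1] λ.(λ.0) 0
  [2] λ.0

Term B:
  start: (λ.(λ.λ.0) (λ.1 1)) (λ.λ.λ.1)
  [1] (λ.λ.0) (λ.(λ.λ.λ.1) (λ.λ.λ.1))
  [2] λ.0

Answer: SAME — A ⇓ λ.0, B ⇓ λ.0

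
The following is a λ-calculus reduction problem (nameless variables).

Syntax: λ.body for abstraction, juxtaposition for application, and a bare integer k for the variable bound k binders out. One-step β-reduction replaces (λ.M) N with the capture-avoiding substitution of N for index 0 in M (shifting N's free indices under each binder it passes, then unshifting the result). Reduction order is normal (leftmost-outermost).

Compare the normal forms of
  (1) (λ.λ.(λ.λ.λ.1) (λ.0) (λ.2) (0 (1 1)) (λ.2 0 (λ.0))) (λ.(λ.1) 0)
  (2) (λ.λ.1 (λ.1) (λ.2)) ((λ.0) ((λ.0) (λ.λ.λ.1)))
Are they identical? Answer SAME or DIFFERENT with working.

Answer: DIFFERENT — A ⇓ λ.λ.0, B ⇓ λ.λ.λ.λ.λ.λ.1

Reduction:
Term A:
  start: (λ.λ.(λ.λ.λ.1) (λ.0) (λ.2) (0 (1 1)) (λ.2 0 (λ.0))) (λ.(λ.1) 0)
  →1  λ.(λ.λ.λ.1) (λ.0) (λ.λ.(λ.1) 0) (0 ((λ.(λ.1) 0) (λ.(λ.1) 0))) (λ.(λ.(λ.1) 0) 0 (λ.0))
  →2  λ.(λ.λ.1) (λ.λ.(λ.1) 0) (0 ((λ.(λ.1) 0) (λ.(λ.1) 0))) (λ.(λ.(λ.1) 0) 0 (λ.0))
  →3  λ.(λ.λ.λ.(λ.1) 0) (0 ((λ.(λ.1) 0) (λ.(λ.1) 0))) (λ.(λ.(λ.1) 0) 0 (λ.0))
  →4  λ.(λ.λ.(λ.1) 0) (λ.(λ.(λ.1) 0) 0 (λ.0))
  →5  λ.λ.(λ.1) 0
  →6  λ.λ.0

Term B:
  start: (λ.λ.1 (λ.1) (λ.2)) ((λ.0) ((λ.0) (λ.λ.λ.1)))
  →1  λ.(λ.0) ((λ.0) (λ.λ.λ.1)) (λ.1) (λ.(λ.0) ((λ.0) (λ.λ.λ.1)))
  →2  λ.(λ.0) (λ.λ.λ.1) (λ.1) (λ.(λ.0) ((λ.0) (λ.λ.λ.1)))
  →3  λ.(λ.λ.λ.1) (λ.1) (λ.(λ.0) ((λ.0) (λ.λ.λ.1)))
  →4  λ.(λ.λ.1) (λ.(λ.0) ((λ.0) (λ.λ.λ.1)))
  →5  λ.λ.λ.(λ.0) ((λ.0) (λ.λ.λ.1))
  →6  λ.λ.λ.(λ.0) (λ.λ.λ.1)
  →7  λ.λ.λ.λ.λ.λ.1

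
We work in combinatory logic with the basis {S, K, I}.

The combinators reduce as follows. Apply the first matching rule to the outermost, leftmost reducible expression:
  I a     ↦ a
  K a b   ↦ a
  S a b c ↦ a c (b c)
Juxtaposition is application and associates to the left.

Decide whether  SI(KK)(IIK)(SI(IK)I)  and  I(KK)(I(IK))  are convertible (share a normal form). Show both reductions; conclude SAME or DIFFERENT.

Term A:
  start: SI(KK)(IIK)(SI(IK)I)
  step 1: I(IIK)(KK(IIK))(SI(IK)I)
  step 2: IIK(KK(IIK))(SI(IK)I)
  step 3: IK(KK(IIK))(SI(IK)I)
  step 4: K(KK(IIK))(SI(IK)I)
  step 5: KK(IIK)
  step 6: K

Term B:
  start: I(KK)(I(IK))
  step 1: KK(I(IK))
  step 2: K

Answer: SAME — A ⇓ K, B ⇓ K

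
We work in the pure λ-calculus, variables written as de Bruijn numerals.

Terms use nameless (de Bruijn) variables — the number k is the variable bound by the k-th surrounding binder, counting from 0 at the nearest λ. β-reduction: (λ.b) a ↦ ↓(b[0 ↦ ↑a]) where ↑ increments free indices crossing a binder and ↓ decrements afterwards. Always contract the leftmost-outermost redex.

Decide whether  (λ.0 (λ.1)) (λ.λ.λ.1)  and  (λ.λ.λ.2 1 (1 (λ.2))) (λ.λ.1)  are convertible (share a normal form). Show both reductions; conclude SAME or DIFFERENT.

Term A:
  start: (λ.0 (λ.1)) (λ.λ.λ.1)
  →1  (λ.λ.λ.1) (λ.λ.λ.λ.1)
  →2  λ.λ.1

Term B:
  start: (λ.λ.λ.2 1 (1 (λ.2))) (λ.λ.1)
  →1  λ.λ.(λ.λ.1) 1 (1 (λ.2))
  →2  λ.λ.(λ.2) (1 (λ.2))
  →3  λ.λ.1

Answer: SAME — A ⇓ λ.λ.1, B ⇓ λ.λ.1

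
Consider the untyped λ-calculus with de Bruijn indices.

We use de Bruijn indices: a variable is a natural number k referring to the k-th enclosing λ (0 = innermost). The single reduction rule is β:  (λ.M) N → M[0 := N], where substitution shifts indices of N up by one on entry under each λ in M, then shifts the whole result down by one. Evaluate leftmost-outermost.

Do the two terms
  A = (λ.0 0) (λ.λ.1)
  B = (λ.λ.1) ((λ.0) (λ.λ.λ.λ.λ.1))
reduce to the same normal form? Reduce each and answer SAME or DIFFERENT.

Term A:
  start: (λ.0 0) (λ.λ.1)
  [1] (λ.λ.1) (λ.λ.1)
  [2] λ.λ.λ.1

Term B:
  start: (λ.λ.1) ((λ.0) (λ.λ.λ.λ.λ.1))
  [1] λ.(λ.0) (λ.λ.λ.λ.λ.1)
  [2] λ.λ.λ.λ.λ.λ.1

Answer: DIFFERENT — A ⇓ λ.λ.λ.1, B ⇓ λ.λ.λ.λ.λ.λ.1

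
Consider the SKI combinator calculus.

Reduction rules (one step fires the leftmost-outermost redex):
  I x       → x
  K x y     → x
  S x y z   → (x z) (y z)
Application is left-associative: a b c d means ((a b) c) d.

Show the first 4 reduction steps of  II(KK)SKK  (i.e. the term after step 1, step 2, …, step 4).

Answer: after 4 steps: K

Working:
  start: II(KK)SKK
  step 1: I(KK)SKK
  step 2: KKSKK
  step 3: KKK
  step 4: K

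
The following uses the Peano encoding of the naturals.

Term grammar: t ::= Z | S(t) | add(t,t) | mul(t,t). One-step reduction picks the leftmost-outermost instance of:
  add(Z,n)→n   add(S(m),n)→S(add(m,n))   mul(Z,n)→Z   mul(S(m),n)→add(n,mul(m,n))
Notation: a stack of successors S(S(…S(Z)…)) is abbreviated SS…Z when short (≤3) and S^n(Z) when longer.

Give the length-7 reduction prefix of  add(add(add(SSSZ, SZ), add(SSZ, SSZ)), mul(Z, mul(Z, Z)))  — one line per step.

Answer: after 7 steps: S(S(add(add(S(add(Z, SZ)), add(SSZ, SSZ)), mul(Z, mul(Z, Z)))))

Reduction:
  start: add(add(add(SSSZ, SZ), add(SSZ, SSZ)), mul(Z, mul(Z, Z)))
  →1  add(add(S(add(SSZ, SZ)), add(SSZ, SSZ)), mul(Z, mul(Z, Z)))
  →2  add(S(add(add(SSZ, SZ), add(SSZ, SSZ))), mul(Z, mul(Z, Z)))
  →3  S(add(add(add(SSZ, SZ), add(SSZ, SSZ)), mul(Z, mul(Z, Z))))
  →4  S(add(add(S(add(SZ, SZ)), add(SSZ, SSZ)), mul(Z, mul(Z, Z))))
  →5  S(add(S(add(add(SZ, SZ), add(SSZ, SSZ))), mul(Z, mul(Z, Z))))
  →6  S(S(add(add(add(SZ, SZ), add(SSZ, SSZ)), mul(Z, mul(Z, Z)))))
  →7  S(S(add(add(S(add(Z, SZ)), add(SSZ, SSZ)), mul(Z, mul(Z, Z)))))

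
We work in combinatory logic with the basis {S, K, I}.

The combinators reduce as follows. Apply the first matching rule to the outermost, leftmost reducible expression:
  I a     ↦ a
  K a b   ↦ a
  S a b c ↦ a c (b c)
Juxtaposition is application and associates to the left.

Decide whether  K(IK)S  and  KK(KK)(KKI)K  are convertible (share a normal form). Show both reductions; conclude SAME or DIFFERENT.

Answer: SAME — A ⇓ K, B ⇓ K

Derivation:
Term A:
  start: K(IK)S
  [1] IK
  [2] K

Term B:
  start: KK(KK)(KKI)K
  [1] K(KKI)K
  [2] KKI
  [3] K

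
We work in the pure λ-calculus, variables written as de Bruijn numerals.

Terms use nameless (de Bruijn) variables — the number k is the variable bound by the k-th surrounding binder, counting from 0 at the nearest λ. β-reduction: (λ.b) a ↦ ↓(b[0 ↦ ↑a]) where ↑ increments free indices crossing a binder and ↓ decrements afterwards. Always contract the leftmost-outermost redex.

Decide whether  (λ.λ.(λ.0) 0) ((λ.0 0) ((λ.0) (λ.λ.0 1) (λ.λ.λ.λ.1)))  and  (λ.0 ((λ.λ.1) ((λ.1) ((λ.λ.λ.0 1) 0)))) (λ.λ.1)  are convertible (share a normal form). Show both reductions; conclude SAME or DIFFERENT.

Answer: DIFFERENT — A ⇓ λ.0, B ⇓ λ.λ.λ.λ.1

Working:
Term A:
  start: (λ.λ.(λ.0) 0) ((λ.0 0) ((λ.0) (λ.λ.0 1) (λ.λ.λ.λ.1)))
  →1  λ.(λ.0) 0
  →2  λ.0

Term B:
  start: (λ.0 ((λ.λ.1) ((λ.1) ((λ.λ.λ.0 1) 0)))) (λ.λ.1)
  →1  (λ.λ.1) ((λ.λ.1) ((λ.λ.λ.1) ((λ.λ.λ.0 1) (λ.λ.1))))
  →2  λ.(λ.λ.1) ((λ.λ.λ.1) ((λ.λ.λ.0 1) (λ.λ.1)))
  →3  λ.λ.(λ.λ.λ.1) ((λ.λ.λ.0 1) (λ.λ.1))
  →4  λ.λ.λ.λ.1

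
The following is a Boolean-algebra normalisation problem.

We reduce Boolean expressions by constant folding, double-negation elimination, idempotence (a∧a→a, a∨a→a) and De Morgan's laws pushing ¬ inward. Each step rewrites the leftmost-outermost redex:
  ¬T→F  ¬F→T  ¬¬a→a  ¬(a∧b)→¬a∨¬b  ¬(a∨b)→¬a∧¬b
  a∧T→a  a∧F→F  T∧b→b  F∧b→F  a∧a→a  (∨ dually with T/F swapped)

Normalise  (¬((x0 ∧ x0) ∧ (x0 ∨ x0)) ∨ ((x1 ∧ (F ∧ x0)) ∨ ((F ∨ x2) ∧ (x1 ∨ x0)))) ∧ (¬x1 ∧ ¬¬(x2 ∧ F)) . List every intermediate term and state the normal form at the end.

  start: (¬((x0 ∧ x0) ∧ (x0 ∨ x0)) ∨ ((x1 ∧ (F ∧ x0)) ∨ ((F ∨ x2) ∧ (x1 ∨ x0)))) ∧ (¬x1 ∧ ¬¬(x2 ∧ F))
  step 1: ((¬(x0 ∧ x0) ∨ ¬(x0 ∨ x0)) ∨ ((x1 ∧ (F ∧ x0)) ∨ ((F ∨ x2) ∧ (x1 ∨ x0)))) ∧ (¬x1 ∧ ¬¬(x2 ∧ F))
  step 2: (((¬x0 ∨ ¬x0) ∨ ¬(x0 ∨ x0)) ∨ ((x1 ∧ (F ∧ x0)) ∨ ((F ∨ x2) ∧ (x1 ∨ x0)))) ∧ (¬x1 ∧ ¬¬(x2 ∧ F))
  step 3: ((¬x0 ∨ ¬(x0 ∨ x0)) ∨ ((x1 ∧ (F ∧ x0)) ∨ ((F ∨ x2) ∧ (x1 ∨ x0)))) ∧ (¬x1 ∧ ¬¬(x2 ∧ F))
  step 4: ((¬x0 ∨ (¬x0 ∧ ¬x0)) ∨ ((x1 ∧ (F ∧ x0)) ∨ ((F ∨ x2) ∧ (x1 ∨ x0)))) ∧ (¬x1 ∧ ¬¬(x2 ∧ F))
  step 5: ((¬x0 ∨ ¬x0) ∨ ((x1 ∧ (F ∧ x0)) ∨ ((F ∨ x2) ∧ (x1 ∨ x0)))) ∧ (¬x1 ∧ ¬¬(x2 ∧ F))
  step 6: (¬x0 ∨ ((x1 ∧ (F ∧ x0)) ∨ ((F ∨ x2) ∧ (x1 ∨ x0)))) ∧ (¬x1 ∧ ¬¬(x2 ∧ F))
  step 7: (¬x0 ∨ ((x1 ∧ F) ∨ ((F ∨ x2) ∧ (x1 ∨ x0)))) ∧ (¬x1 ∧ ¬¬(x2 ∧ F))
  step 8: (¬x0 ∨ (F ∨ ((F ∨ x2) ∧ (x1 ∨ x0)))) ∧ (¬x1 ∧ ¬¬(x2 ∧ F))
  step 9: (¬x0 ∨ ((F ∨ x2) ∧ (x1 ∨ x0))) ∧ (¬x1 ∧ ¬¬(x2 ∧ F))
  step 10: (¬x0 ∨ (x2 ∧ (x1 ∨ x0))) ∧ (¬x1 ∧ ¬¬(x2 ∧ F))
  step 11: (¬x0 ∨ (x2 ∧ (x1 ∨ x0))) ∧ (¬x1 ∧ (x2 ∧ F))
  step 12: (¬x0 ∨ (x2 ∧ (x1 ∨ x0))) ∧ (¬x1 ∧ F)
  step 13: (¬x0 ∨ (x2 ∧ (x1 ∨ x0))) ∧ F
  step 14: F

Answer: normal form = F  (in 14 steps)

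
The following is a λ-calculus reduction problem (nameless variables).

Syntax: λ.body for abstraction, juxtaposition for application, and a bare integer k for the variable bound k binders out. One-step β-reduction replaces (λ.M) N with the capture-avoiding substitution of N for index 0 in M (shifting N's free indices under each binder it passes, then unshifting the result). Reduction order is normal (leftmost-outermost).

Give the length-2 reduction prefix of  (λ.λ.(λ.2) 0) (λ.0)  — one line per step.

Answer: after 2 steps: λ.λ.0

Working:
  start: (λ.λ.(λ.2) 0) (λ.0)
  step 1: λ.(λ.λ.0) 0
  step 2: λ.λ.0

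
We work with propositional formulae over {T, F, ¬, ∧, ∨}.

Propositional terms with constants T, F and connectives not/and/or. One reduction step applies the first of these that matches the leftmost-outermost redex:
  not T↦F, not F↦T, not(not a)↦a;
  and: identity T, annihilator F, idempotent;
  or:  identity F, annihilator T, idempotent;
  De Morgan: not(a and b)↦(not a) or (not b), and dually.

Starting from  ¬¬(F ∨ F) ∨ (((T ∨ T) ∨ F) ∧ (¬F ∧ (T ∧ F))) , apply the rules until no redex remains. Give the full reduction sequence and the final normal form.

Answer: normal form = F  (in 9 steps)

Reduction:
  start: ¬¬(F ∨ F) ∨ (((T ∨ T) ∨ F) ∧ (¬F ∧ (T ∧ F)))
  [1] (F ∨ F) ∨ (((T ∨ T) ∨ F) ∧ (¬F ∧ (T ∧ F)))
  [2] F ∨ (((T ∨ T) ∨ F) ∧ (¬F ∧ (T ∧ F)))
  [3] ((T ∨ T) ∨ F) ∧ (¬F ∧ (T ∧ F))
  [4] (T ∨ T) ∧ (¬F ∧ (T ∧ F))
  [5] T ∧ (¬F ∧ (T ∧ F))
  [6] ¬F ∧ (T ∧ F)
  [7] T ∧ (T ∧ F)
  [8] T ∧ F
  [9] F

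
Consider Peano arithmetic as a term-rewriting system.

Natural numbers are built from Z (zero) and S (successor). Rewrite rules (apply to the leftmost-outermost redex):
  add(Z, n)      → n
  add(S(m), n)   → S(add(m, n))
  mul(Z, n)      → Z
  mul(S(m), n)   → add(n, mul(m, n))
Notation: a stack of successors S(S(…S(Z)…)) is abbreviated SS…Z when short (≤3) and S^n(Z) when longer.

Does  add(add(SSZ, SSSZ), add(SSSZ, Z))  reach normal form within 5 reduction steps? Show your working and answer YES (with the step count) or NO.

Answer: NO — after 5 steps the term is S(S(add(SSSZ, add(SSSZ, Z)))), not yet normal

Working:
  start: add(add(SSZ, SSSZ), add(SSSZ, Z))
  [1] add(S(add(SZ, SSSZ)), add(SSSZ, Z))
  [2] S(add(add(SZ, SSSZ), add(SSSZ, Z)))
  [3] S(add(S(add(Z, SSSZ)), add(SSSZ, Z)))
  [4] S(S(add(add(Z, SSSZ), add(SSSZ, Z))))
  [5] S(S(add(SSSZ, add(SSSZ, Z))))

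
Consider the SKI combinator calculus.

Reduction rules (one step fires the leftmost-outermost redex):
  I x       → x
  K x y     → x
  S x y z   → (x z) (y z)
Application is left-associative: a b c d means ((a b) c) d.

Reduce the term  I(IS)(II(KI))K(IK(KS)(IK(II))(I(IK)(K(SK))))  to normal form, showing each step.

Answer: normal form = KS  (in 10 steps)

Working:
  start: I(IS)(II(KI))K(IK(KS)(IK(II))(I(IK)(K(SK))))
  step 1: IS(II(KI))K(IK(KS)(IK(II))(I(IK)(K(SK))))
  step 2: S(II(KI))K(IK(KS)(IK(II))(I(IK)(K(SK))))
  step 3: II(KI)(IK(KS)(IK(II))(I(IK)(K(SK))))(K(IK(KS)(IK(II))(I(IK)(K(SK)))))
  step 4: I(KI)(IK(KS)(IK(II))(I(IK)(K(SK))))(K(IK(KS)(IK(II))(I(IK)(K(SK)))))
  step 5: KI(IK(KS)(IK(II))(I(IK)(K(SK))))(K(IK(KS)(IK(II))(I(IK)(K(SK)))))
  step 6: I(K(IK(KS)(IK(II))(I(IK)(K(SK)))))
  step 7: K(IK(KS)(IK(II))(I(IK)(K(SK))))
  step 8: K(K(KS)(IK(II))(I(IK)(K(SK))))
  step 9: K(KS(I(IK)(K(SK))))
  step 10: KS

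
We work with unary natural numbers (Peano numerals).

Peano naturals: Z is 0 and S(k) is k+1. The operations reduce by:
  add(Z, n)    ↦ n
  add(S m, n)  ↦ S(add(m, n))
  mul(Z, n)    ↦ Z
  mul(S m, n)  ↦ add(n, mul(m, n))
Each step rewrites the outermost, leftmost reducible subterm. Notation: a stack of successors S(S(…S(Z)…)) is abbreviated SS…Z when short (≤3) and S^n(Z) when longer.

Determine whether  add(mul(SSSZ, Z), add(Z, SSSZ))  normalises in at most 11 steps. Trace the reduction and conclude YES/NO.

Answer: YES — reaches normal form SSSZ in 9 ≤ 11 steps

Working:
  start: add(mul(SSSZ, Z), add(Z, SSSZ))
  →1  add(add(Z, mul(SSZ, Z)), add(Z, SSSZ))
  →2  add(mul(SSZ, Z), add(Z, SSSZ))
  →3  add(add(Z, mul(SZ, Z)), add(Z, SSSZ))
  →4  add(mul(SZ, Z), add(Z, SSSZ))
  →5  add(add(Z, mul(Z, Z)), add(Z, SSSZ))
  →6  add(mul(Z, Z), add(Z, SSSZ))
  →7  add(Z, add(Z, SSSZ))
  →8  add(Z, SSSZ)
  →9  SSSZ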